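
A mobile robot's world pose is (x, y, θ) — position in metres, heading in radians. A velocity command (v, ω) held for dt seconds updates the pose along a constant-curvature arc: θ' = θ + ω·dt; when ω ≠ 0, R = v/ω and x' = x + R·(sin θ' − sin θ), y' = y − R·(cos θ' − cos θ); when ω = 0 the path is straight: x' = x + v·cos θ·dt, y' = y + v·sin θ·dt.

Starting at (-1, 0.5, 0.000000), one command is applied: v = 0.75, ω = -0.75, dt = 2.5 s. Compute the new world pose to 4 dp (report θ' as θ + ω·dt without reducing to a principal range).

θ' = 0.0000 + -0.75·2.5 = -1.8750
R = v/ω = 0.75/-0.75 = -1.0000
x' = -1 + -1.0000·(sin -1.8750 − sin 0.0000) = -0.0459
y' = 0.5 − -1.0000·(cos -1.8750 − cos 0.0000) = -0.7995

(-0.0459, -0.7995, -1.8750)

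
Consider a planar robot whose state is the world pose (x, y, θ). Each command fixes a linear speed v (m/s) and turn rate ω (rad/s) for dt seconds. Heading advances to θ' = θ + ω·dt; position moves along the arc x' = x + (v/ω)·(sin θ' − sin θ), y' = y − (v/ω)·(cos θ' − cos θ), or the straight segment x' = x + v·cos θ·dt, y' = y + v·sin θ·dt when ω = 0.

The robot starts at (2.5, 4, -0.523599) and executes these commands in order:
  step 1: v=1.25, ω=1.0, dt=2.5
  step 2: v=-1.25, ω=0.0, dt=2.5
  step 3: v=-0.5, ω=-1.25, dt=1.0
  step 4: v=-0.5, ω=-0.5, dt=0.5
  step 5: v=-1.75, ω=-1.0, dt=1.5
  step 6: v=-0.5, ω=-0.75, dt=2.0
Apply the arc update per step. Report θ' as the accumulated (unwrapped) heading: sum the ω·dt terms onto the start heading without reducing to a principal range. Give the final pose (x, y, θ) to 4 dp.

(3.0852, 3.6412, -2.5236)

step 1: θ'=1.9764 (R=1.2500) → pose (4.2736, 5.5757, 1.9764)
step 2: θ'=1.9764 (straight) → pose (5.5066, 2.7043, 1.9764)
step 3: θ'=0.7264 (R=0.4000) → pose (5.4048, 2.2474, 0.7264)
step 4: θ'=0.4764 (R=1.0000) → pose (5.1992, 2.1064, 0.4764)
step 5: θ'=-1.0236 (R=1.7500) → pose (2.9022, 2.7510, -1.0236)
step 6: θ'=-2.5236 (R=0.6667) → pose (3.0852, 3.6412, -2.5236)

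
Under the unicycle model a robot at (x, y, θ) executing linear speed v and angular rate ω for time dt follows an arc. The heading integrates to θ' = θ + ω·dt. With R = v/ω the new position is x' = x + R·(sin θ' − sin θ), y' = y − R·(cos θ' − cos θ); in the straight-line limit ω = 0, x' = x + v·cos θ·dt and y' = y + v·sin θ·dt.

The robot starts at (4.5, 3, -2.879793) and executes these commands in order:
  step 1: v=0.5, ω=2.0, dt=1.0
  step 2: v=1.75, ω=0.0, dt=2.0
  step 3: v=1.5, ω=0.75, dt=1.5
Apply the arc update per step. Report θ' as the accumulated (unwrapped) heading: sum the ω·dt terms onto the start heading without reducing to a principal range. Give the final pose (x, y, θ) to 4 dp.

(8.6294, -0.7635, 0.2452)

step 1: θ'=-0.8798 (R=0.2500) → pose (4.3721, 2.5992, -0.8798)
step 2: θ'=-0.8798 (straight) → pose (6.6026, -0.0979, -0.8798)
step 3: θ'=0.2452 (R=2.0000) → pose (8.6294, -0.7635, 0.2452)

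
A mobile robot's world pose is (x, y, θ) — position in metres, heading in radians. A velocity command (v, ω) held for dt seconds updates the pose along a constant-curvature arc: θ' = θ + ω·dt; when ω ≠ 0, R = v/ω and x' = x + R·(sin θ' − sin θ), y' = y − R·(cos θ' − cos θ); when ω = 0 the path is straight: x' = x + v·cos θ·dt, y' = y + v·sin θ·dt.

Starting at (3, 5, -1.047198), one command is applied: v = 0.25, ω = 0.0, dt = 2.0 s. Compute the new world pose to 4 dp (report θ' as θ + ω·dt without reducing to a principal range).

θ' = -1.0472 + 0.0·2.0 = -1.0472
ω = 0 → straight: x' = 3 + 0.25·cos(-1.0472)·2.0 = 3.2500
y' = 5 + 0.25·sin(-1.0472)·2.0 = 4.5670

(3.2500, 4.5670, -1.0472)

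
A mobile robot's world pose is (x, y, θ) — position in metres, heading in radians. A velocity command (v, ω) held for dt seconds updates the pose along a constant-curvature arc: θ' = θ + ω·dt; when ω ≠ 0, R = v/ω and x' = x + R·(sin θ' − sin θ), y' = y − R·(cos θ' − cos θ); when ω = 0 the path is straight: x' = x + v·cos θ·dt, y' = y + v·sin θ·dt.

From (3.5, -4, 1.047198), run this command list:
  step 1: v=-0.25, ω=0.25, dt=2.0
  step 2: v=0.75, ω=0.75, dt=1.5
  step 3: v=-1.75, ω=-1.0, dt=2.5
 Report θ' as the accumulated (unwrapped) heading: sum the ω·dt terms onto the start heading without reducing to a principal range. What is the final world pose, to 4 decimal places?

(2.3272, -6.8458, 0.1722)

step 1: θ'=1.5472 (R=-1.0000) → pose (3.3663, -4.4764, 1.5472)
step 2: θ'=2.6722 (R=1.0000) → pose (2.8189, -3.5610, 2.6722)
step 3: θ'=0.1722 (R=1.7500) → pose (2.3272, -6.8458, 0.1722)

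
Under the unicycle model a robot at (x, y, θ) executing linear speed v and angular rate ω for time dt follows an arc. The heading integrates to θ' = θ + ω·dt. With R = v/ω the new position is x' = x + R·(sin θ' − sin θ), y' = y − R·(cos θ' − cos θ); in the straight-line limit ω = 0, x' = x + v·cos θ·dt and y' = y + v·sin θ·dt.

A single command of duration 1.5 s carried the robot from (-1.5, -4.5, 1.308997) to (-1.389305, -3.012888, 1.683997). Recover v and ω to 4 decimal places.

Δθ = 1.683997 − 1.308997 = 0.375000
ω = Δθ/dt = 0.375000/1.5 = 0.2500
R = −Δy/(cos θ' − cos θ) = 4.0000
v = R·ω = 4.0000·0.2500 = 1.0000

v = 1.0000, ω = 0.2500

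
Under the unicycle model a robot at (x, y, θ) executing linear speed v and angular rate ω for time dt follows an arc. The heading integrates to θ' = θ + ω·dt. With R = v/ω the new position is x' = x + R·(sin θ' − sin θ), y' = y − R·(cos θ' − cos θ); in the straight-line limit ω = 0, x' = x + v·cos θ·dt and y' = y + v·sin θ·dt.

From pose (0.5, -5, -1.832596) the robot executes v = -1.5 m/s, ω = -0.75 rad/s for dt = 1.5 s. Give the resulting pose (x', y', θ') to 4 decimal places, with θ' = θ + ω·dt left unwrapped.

(2.0659, -3.5514, -2.9576)

θ' = -1.8326 + -0.75·1.5 = -2.9576
R = v/ω = -1.5/-0.75 = 2.0000
x' = 0.5 + 2.0000·(sin -2.9576 − sin -1.8326) = 2.0659
y' = -5 − 2.0000·(cos -2.9576 − cos -1.8326) = -3.5514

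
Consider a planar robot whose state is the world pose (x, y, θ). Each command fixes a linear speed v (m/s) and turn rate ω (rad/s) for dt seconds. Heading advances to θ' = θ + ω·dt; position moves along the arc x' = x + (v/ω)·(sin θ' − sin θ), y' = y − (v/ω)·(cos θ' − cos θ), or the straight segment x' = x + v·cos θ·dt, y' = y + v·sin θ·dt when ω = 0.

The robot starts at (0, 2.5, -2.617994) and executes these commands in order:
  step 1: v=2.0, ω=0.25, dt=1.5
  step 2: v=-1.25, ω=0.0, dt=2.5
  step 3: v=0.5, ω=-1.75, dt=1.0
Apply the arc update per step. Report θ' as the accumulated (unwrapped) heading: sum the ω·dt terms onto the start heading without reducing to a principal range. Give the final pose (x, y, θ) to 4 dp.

(-0.7522, 2.9883, -3.9930)

step 1: θ'=-2.2430 (R=8.0000) → pose (-2.2596, 0.5535, -2.2430)
step 2: θ'=-2.2430 (straight) → pose (-0.3137, 2.9986, -2.2430)
step 3: θ'=-3.9930 (R=-0.2857) → pose (-0.7522, 2.9883, -3.9930)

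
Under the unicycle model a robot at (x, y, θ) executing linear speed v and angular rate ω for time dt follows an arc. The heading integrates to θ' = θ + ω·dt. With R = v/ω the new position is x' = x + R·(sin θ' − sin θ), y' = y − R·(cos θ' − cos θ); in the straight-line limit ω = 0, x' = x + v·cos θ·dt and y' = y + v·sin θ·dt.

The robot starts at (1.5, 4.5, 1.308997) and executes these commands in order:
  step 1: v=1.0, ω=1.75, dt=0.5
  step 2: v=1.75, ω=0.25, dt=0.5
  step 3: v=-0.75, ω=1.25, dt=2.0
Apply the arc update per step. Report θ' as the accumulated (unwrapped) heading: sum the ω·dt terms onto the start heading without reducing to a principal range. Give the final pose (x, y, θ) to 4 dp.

step 1: θ'=2.1840 (R=0.5714) → pose (1.4154, 4.9767, 2.1840)
step 2: θ'=2.3090 (R=7.0000) → pose (0.8685, 5.6590, 2.3090)
step 3: θ'=4.8090 (R=-0.6000) → pose (1.9095, 6.1207, 4.8090)

(1.9095, 6.1207, 4.8090)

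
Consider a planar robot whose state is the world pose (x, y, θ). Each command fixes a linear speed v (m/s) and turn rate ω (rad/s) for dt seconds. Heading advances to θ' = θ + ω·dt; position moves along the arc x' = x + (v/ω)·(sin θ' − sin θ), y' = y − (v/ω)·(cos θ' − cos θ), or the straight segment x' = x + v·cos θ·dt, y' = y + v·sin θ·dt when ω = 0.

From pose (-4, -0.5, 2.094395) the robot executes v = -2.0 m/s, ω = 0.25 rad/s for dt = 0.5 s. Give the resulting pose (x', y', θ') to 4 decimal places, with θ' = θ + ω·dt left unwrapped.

θ' = 2.0944 + 0.25·0.5 = 2.2194
R = v/ω = -2.0/0.25 = -8.0000
x' = -4 + -8.0000·(sin 2.2194 − sin 2.0944) = -3.4472
y' = -0.5 − -8.0000·(cos 2.2194 − cos 2.0944) = -1.3326

(-3.4472, -1.3326, 2.2194)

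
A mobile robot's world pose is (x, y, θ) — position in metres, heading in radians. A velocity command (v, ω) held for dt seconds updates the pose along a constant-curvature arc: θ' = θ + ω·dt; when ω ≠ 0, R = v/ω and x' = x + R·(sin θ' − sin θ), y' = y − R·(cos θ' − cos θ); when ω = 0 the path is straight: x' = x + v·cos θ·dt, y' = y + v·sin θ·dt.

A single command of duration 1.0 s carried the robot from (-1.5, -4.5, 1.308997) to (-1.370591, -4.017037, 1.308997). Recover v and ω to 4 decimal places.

v = 0.5000, ω = 0.0000

Δθ = 1.308997 − 1.308997 = 0.000000
ω = Δθ/dt = 0.000000/1.0 = 0.0000
ω = 0 → v = (Δx·cos θ + Δy·sin θ)/dt = 0.5000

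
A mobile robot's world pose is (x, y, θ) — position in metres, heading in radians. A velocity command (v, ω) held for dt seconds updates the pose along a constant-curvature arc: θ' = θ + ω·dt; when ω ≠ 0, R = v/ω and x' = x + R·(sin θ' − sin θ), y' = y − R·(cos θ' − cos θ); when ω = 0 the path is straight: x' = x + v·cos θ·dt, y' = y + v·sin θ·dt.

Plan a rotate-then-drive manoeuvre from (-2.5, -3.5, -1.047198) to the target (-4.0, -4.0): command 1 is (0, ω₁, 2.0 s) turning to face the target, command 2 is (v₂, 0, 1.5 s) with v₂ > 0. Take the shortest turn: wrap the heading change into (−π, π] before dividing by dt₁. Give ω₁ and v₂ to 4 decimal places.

ω₁ = -0.8863, v₂ = 1.0541

heading to target = atan2(-4−-3.5, -4−-2.5) = -2.8198
Δθ = wrap(-2.8198 − -1.0472) = -1.7726; ω₁ = Δθ/dt₁ = -0.8863
distance = √((-4−-2.5)² + (-4−-3.5)²) = 1.5811; v₂ = distance/dt₂ = 1.0541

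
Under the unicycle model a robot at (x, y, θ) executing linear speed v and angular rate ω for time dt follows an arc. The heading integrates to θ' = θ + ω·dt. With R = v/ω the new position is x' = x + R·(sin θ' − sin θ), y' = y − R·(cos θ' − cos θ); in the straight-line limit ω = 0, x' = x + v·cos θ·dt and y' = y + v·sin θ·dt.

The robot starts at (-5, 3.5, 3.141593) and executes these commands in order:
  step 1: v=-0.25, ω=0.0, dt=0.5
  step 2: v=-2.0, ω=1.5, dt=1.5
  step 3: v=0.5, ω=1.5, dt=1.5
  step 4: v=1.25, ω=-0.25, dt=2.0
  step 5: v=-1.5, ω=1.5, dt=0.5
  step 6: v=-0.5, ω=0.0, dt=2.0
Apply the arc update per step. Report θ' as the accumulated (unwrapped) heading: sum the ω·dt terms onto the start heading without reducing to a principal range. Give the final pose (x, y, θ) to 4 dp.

(-2.3536, 6.3337, 7.8916)

step 1: θ'=3.1416 (straight) → pose (-4.8750, 3.5000, 3.1416)
step 2: θ'=5.3916 (R=-1.3333) → pose (-3.8376, 5.6709, 5.3916)
step 3: θ'=7.6416 (R=0.3333) → pose (-3.2524, 5.8100, 7.6416)
step 4: θ'=7.1416 (R=-5.0000) → pose (-2.1487, 8.0243, 7.1416)
step 5: θ'=7.8916 (R=-1.0000) → pose (-2.3912, 7.3330, 7.8916)
step 6: θ'=7.8916 (straight) → pose (-2.3536, 6.3337, 7.8916)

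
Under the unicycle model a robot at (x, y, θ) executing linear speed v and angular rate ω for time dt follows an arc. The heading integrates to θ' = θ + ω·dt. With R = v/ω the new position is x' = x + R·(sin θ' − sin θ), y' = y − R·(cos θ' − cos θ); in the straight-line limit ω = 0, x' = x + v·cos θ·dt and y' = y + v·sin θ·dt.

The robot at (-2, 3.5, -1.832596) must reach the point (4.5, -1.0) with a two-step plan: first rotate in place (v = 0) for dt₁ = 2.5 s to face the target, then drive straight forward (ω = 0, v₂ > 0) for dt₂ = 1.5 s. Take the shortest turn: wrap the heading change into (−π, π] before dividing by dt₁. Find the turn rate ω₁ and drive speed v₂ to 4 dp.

heading to target = atan2(-1−3.5, 4.5−-2) = -0.6055
Δθ = wrap(-0.6055 − -1.8326) = 1.2271; ω₁ = Δθ/dt₁ = 0.4908
distance = √((4.5−-2)² + (-1−3.5)²) = 7.9057; v₂ = distance/dt₂ = 5.2705

ω₁ = 0.4908, v₂ = 5.2705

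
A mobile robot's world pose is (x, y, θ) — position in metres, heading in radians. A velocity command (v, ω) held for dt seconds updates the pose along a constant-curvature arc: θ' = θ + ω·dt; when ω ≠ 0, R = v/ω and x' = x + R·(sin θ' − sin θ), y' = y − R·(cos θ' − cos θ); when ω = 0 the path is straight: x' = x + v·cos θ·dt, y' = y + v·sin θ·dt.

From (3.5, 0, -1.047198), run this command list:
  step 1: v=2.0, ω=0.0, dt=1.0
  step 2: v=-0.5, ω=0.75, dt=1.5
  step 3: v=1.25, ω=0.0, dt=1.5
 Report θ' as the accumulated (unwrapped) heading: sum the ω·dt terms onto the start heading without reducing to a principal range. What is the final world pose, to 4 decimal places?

step 1: θ'=-1.0472 (straight) → pose (4.5000, -1.7321, -1.0472)
step 2: θ'=0.0778 (R=-0.6667) → pose (3.8708, -1.4007, 0.0778)
step 3: θ'=0.0778 (straight) → pose (5.7402, -1.2550, 0.0778)

(5.7402, -1.2550, 0.0778)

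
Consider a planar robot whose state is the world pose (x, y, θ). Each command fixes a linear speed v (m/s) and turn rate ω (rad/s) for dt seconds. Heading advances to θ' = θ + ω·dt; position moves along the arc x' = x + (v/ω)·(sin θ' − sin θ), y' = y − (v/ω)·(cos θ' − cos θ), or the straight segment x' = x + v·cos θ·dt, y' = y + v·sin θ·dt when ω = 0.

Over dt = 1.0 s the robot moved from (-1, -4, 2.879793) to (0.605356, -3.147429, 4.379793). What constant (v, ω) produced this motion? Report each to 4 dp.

v = -2.0000, ω = 1.5000

Δθ = 4.379793 − 2.879793 = 1.500000
ω = Δθ/dt = 1.500000/1.0 = 1.5000
R = Δx/(sin θ' − sin θ) = -1.3333
v = R·ω = -1.3333·1.5000 = -2.0000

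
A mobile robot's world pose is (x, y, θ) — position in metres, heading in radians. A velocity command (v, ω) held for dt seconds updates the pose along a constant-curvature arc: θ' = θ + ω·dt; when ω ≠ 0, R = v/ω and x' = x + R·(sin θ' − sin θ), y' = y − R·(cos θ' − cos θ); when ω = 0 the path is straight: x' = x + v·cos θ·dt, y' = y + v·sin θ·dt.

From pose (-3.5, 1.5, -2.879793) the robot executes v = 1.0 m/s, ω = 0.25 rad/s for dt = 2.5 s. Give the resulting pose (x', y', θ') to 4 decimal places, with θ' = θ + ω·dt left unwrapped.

(-5.5649, 0.1639, -2.2548)

θ' = -2.8798 + 0.25·2.5 = -2.2548
R = v/ω = 1.0/0.25 = 4.0000
x' = -3.5 + 4.0000·(sin -2.2548 − sin -2.8798) = -5.5649
y' = 1.5 − 4.0000·(cos -2.2548 − cos -2.8798) = 0.1639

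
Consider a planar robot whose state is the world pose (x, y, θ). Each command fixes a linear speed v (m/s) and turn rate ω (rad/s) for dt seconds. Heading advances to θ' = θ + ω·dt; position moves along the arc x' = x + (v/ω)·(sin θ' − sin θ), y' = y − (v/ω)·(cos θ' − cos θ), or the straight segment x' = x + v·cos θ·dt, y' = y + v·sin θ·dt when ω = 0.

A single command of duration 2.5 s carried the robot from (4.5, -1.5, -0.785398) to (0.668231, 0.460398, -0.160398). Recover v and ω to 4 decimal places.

Δθ = -0.160398 − -0.785398 = 0.625000
ω = Δθ/dt = 0.625000/2.5 = 0.2500
R = Δx/(sin θ' − sin θ) = -7.0000
v = R·ω = -7.0000·0.2500 = -1.7500

v = -1.7500, ω = 0.2500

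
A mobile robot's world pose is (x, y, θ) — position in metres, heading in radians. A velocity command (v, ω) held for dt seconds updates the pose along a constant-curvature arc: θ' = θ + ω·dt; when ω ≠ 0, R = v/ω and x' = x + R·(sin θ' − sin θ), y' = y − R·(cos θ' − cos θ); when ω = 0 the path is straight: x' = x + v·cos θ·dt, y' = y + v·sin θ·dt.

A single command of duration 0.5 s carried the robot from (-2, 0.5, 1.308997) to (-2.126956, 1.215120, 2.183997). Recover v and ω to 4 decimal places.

Δθ = 2.183997 − 1.308997 = 0.875000
ω = Δθ/dt = 0.875000/0.5 = 1.7500
R = −Δy/(cos θ' − cos θ) = 0.8571
v = R·ω = 0.8571·1.7500 = 1.5000

v = 1.5000, ω = 1.7500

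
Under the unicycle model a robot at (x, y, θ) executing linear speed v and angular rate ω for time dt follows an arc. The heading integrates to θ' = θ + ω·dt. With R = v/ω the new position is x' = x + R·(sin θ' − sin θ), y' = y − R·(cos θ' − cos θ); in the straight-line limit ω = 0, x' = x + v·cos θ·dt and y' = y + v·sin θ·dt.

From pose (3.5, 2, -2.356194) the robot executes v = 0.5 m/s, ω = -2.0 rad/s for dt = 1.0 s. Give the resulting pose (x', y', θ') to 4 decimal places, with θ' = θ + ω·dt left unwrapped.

θ' = -2.3562 + -2.0·1.0 = -4.3562
R = v/ω = 0.5/-2.0 = -0.2500
x' = 3.5 + -0.2500·(sin -4.3562 − sin -2.3562) = 3.0889
y' = 2 − -0.2500·(cos -4.3562 − cos -2.3562) = 2.0896

(3.0889, 2.0896, -4.3562)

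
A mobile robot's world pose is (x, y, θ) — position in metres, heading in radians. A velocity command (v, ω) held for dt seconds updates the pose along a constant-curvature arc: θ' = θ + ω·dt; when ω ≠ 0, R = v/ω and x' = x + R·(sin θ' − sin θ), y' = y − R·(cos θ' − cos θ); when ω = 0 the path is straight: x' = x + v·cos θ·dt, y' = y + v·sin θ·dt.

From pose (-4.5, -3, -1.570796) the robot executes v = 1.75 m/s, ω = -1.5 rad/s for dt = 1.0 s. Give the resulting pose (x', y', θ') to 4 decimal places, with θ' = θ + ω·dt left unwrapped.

(-5.5841, -4.1637, -3.0708)

θ' = -1.5708 + -1.5·1.0 = -3.0708
R = v/ω = 1.75/-1.5 = -1.1667
x' = -4.5 + -1.1667·(sin -3.0708 − sin -1.5708) = -5.5841
y' = -3 − -1.1667·(cos -3.0708 − cos -1.5708) = -4.1637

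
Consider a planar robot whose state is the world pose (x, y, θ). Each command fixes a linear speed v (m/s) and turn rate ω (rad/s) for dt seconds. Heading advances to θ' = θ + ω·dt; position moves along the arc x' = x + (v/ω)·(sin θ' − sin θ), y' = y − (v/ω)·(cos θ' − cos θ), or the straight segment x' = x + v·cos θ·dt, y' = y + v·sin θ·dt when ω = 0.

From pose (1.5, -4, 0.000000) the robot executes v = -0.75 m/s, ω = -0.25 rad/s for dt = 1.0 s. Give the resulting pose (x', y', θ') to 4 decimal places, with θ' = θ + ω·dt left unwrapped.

(0.7578, -3.9067, -0.2500)

θ' = 0.0000 + -0.25·1.0 = -0.2500
R = v/ω = -0.75/-0.25 = 3.0000
x' = 1.5 + 3.0000·(sin -0.2500 − sin 0.0000) = 0.7578
y' = -4 − 3.0000·(cos -0.2500 − cos 0.0000) = -3.9067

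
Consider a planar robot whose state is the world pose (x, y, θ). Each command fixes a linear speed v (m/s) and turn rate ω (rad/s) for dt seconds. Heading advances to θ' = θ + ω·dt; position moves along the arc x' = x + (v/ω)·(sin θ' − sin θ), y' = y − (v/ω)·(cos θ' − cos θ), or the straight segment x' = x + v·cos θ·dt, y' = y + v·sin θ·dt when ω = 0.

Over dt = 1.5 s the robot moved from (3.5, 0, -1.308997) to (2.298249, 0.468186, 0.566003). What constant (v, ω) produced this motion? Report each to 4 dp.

Δθ = 0.566003 − -1.308997 = 1.875000
ω = Δθ/dt = 1.875000/1.5 = 1.2500
R = Δx/(sin θ' − sin θ) = -0.8000
v = R·ω = -0.8000·1.2500 = -1.0000

v = -1.0000, ω = 1.2500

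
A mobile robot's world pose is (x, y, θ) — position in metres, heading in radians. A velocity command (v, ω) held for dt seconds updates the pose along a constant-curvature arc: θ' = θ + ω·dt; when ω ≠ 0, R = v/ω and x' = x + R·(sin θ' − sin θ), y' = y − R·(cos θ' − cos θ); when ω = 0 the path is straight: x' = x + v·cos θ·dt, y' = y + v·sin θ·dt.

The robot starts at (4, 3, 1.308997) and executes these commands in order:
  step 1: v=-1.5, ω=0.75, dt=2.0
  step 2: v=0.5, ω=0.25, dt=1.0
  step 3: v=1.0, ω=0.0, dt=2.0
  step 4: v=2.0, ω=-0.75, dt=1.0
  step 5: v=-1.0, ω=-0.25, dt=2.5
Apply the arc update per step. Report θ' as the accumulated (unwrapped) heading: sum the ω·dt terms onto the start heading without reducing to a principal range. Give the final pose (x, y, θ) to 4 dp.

step 1: θ'=2.8090 (R=-2.0000) → pose (5.2789, 0.5920, 2.8090)
step 2: θ'=3.0590 (R=2.0000) → pose (4.7909, 0.6948, 3.0590)
step 3: θ'=3.0590 (straight) → pose (2.7977, 0.8598, 3.0590)
step 4: θ'=2.3090 (R=-2.6667) → pose (1.0452, 1.7228, 2.3090)
step 5: θ'=1.6840 (R=4.0000) → pose (2.0609, -0.5172, 1.6840)

(2.0609, -0.5172, 1.6840)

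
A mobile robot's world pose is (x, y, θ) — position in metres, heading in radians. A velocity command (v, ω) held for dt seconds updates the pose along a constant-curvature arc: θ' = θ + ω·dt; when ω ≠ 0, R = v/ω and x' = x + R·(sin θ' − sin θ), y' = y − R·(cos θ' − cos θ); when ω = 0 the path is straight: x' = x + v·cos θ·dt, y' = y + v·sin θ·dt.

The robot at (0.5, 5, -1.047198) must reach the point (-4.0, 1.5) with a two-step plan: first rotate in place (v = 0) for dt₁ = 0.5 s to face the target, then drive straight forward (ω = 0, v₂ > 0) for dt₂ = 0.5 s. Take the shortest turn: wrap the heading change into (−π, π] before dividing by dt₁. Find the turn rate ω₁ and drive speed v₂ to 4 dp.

heading to target = atan2(1.5−5, -4−0.5) = -2.4805
Δθ = wrap(-2.4805 − -1.0472) = -1.4334; ω₁ = Δθ/dt₁ = -2.8667
distance = √((-4−0.5)² + (1.5−5)²) = 5.7009; v₂ = distance/dt₂ = 11.4018

ω₁ = -2.8667, v₂ = 11.4018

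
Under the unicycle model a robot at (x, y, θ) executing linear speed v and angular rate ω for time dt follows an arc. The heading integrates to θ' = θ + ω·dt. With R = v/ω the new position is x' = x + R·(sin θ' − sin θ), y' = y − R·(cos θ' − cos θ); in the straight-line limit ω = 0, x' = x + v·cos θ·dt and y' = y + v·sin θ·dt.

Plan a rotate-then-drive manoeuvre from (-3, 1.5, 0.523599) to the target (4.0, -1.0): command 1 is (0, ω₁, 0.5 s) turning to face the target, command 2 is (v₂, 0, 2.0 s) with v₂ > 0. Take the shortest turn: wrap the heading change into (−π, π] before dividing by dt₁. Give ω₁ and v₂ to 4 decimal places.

ω₁ = -1.7332, v₂ = 3.7165

heading to target = atan2(-1−1.5, 4−-3) = -0.3430
Δθ = wrap(-0.3430 − 0.5236) = -0.8666; ω₁ = Δθ/dt₁ = -1.7332
distance = √((4−-3)² + (-1−1.5)²) = 7.4330; v₂ = distance/dt₂ = 3.7165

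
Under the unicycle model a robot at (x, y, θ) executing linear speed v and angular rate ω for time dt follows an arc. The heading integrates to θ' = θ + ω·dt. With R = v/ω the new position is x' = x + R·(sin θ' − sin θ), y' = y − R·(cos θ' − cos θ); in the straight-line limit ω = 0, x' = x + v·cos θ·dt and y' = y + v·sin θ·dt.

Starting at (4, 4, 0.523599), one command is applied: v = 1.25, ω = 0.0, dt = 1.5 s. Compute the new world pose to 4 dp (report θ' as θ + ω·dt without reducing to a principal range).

θ' = 0.5236 + 0.0·1.5 = 0.5236
ω = 0 → straight: x' = 4 + 1.25·cos(0.5236)·1.5 = 5.6238
y' = 4 + 1.25·sin(0.5236)·1.5 = 4.9375

(5.6238, 4.9375, 0.5236)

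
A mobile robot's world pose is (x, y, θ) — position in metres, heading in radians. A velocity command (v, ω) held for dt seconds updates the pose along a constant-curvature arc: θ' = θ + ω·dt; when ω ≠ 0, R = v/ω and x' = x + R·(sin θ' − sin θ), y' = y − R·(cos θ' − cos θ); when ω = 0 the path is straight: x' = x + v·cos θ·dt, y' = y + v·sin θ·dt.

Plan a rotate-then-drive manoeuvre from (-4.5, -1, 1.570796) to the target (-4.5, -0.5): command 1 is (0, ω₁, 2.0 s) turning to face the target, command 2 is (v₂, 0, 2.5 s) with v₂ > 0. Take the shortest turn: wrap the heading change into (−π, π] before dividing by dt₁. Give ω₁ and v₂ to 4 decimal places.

heading to target = atan2(-0.5−-1, -4.5−-4.5) = 1.5708
Δθ = wrap(1.5708 − 1.5708) = 0.0000; ω₁ = Δθ/dt₁ = 0.0000
distance = √((-4.5−-4.5)² + (-0.5−-1)²) = 0.5000; v₂ = distance/dt₂ = 0.2000

ω₁ = 0.0000, v₂ = 0.2000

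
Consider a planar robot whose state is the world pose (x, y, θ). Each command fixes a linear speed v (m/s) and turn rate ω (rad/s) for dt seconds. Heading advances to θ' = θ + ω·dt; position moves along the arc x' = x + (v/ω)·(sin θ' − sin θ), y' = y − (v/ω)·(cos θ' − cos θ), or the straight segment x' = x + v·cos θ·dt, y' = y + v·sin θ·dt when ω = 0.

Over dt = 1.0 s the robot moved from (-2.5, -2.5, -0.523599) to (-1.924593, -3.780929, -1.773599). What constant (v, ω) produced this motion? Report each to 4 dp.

v = 1.5000, ω = -1.2500

Δθ = -1.773599 − -0.523599 = -1.250000
ω = Δθ/dt = -1.250000/1.0 = -1.2500
R = −Δy/(cos θ' − cos θ) = -1.2000
v = R·ω = -1.2000·-1.2500 = 1.5000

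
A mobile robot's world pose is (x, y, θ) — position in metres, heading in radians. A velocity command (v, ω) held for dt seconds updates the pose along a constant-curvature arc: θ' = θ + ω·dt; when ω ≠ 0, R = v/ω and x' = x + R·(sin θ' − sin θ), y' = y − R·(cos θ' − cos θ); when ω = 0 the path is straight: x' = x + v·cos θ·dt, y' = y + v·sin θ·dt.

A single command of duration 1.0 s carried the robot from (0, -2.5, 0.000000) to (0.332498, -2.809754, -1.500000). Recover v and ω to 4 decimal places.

v = 0.5000, ω = -1.5000

Δθ = -1.500000 − 0.000000 = -1.500000
ω = Δθ/dt = -1.500000/1.0 = -1.5000
R = Δx/(sin θ' − sin θ) = -0.3333
v = R·ω = -0.3333·-1.5000 = 0.5000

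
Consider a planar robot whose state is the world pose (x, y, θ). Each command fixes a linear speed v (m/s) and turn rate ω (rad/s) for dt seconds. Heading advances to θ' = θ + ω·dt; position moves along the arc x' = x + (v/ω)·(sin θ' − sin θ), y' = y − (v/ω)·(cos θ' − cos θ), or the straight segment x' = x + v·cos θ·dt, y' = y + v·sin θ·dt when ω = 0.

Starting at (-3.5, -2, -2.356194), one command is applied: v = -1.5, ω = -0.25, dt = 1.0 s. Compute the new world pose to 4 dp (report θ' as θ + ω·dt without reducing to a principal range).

θ' = -2.3562 + -0.25·1.0 = -2.6062
R = v/ω = -1.5/-0.25 = 6.0000
x' = -3.5 + 6.0000·(sin -2.6062 − sin -2.3562) = -2.3185
y' = -2 − 6.0000·(cos -2.6062 − cos -2.3562) = -1.0822

(-2.3185, -1.0822, -2.6062)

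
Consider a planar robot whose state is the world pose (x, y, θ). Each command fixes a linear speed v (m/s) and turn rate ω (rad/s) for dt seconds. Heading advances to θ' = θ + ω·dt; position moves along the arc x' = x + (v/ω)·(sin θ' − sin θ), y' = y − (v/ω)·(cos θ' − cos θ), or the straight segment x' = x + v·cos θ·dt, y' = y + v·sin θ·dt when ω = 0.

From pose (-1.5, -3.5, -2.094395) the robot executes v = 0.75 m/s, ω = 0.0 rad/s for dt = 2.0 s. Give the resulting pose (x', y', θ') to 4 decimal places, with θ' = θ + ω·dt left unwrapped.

(-2.2500, -4.7990, -2.0944)

θ' = -2.0944 + 0.0·2.0 = -2.0944
ω = 0 → straight: x' = -1.5 + 0.75·cos(-2.0944)·2.0 = -2.2500
y' = -3.5 + 0.75·sin(-2.0944)·2.0 = -4.7990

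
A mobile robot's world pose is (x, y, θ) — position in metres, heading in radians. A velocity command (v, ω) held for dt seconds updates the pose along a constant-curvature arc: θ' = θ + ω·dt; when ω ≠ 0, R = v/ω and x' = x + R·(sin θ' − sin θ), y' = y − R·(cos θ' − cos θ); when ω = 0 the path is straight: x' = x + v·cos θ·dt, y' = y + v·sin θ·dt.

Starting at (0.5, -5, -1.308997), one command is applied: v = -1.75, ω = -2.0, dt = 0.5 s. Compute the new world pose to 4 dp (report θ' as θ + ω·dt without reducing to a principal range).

θ' = -1.3090 + -2.0·0.5 = -2.3090
R = v/ω = -1.75/-2.0 = 0.8750
x' = 0.5 + 0.8750·(sin -2.3090 − sin -1.3090) = 0.6980
y' = -5 − 0.8750·(cos -2.3090 − cos -1.3090) = -4.1847

(0.6980, -4.1847, -2.3090)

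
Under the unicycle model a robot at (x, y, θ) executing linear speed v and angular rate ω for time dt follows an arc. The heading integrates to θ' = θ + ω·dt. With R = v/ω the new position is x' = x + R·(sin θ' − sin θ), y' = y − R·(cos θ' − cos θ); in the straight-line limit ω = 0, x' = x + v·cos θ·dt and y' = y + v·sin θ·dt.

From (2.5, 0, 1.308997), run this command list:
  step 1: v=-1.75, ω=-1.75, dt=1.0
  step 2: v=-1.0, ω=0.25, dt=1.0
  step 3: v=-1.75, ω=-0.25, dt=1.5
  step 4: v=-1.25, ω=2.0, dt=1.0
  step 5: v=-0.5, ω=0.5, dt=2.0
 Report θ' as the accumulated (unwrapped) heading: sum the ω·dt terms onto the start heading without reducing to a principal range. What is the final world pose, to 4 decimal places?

(-2.8794, -0.7098, 2.4340)

step 1: θ'=-0.4410 (R=1.0000) → pose (1.1072, -0.6455, -0.4410)
step 2: θ'=-0.1910 (R=-4.0000) → pose (0.1592, -0.3355, -0.1910)
step 3: θ'=-0.5660 (R=7.0000) → pose (-2.2657, 0.6288, -0.5660)
step 4: θ'=1.4340 (R=-0.6250) → pose (-3.2200, 0.1865, 1.4340)
step 5: θ'=2.4340 (R=-1.0000) → pose (-2.8794, -0.7098, 2.4340)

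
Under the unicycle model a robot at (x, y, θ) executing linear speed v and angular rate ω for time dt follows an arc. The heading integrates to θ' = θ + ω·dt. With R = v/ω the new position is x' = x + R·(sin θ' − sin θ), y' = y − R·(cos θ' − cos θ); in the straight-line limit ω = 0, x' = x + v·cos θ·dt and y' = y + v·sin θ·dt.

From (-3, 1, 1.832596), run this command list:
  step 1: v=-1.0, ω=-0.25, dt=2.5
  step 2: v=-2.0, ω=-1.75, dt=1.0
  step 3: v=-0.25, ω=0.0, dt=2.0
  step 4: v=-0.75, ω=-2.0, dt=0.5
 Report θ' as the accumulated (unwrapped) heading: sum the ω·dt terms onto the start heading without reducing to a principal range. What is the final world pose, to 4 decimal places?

(-5.3924, -1.4605, -1.5424)

step 1: θ'=1.2076 (R=4.0000) → pose (-3.1246, -1.4563, 1.2076)
step 2: θ'=-0.5424 (R=1.1429) → pose (-4.7829, -2.0292, -0.5424)
step 3: θ'=-0.5424 (straight) → pose (-5.2111, -1.7711, -0.5424)
step 4: θ'=-1.5424 (R=0.3750) → pose (-5.3924, -1.4605, -1.5424)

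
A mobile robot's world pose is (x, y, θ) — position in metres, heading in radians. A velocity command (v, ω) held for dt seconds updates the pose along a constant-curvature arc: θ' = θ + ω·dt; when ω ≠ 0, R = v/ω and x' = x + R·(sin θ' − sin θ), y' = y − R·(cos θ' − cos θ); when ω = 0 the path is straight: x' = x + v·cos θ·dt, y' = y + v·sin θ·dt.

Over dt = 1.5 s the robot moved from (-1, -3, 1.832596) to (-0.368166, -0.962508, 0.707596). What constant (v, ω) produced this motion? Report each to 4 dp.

v = 1.5000, ω = -0.7500

Δθ = 0.707596 − 1.832596 = -1.125000
ω = Δθ/dt = -1.125000/1.5 = -0.7500
R = −Δy/(cos θ' − cos θ) = -2.0000
v = R·ω = -2.0000·-0.7500 = 1.5000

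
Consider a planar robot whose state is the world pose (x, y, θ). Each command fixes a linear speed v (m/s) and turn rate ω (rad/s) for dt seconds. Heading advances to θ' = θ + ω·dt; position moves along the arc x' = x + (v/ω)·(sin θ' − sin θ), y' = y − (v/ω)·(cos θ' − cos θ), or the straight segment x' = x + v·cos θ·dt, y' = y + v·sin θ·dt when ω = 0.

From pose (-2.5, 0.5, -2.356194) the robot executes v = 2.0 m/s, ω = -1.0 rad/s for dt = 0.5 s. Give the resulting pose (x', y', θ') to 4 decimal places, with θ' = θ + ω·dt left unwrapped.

(-3.3511, -0.0049, -2.8562)

θ' = -2.3562 + -1.0·0.5 = -2.8562
R = v/ω = 2.0/-1.0 = -2.0000
x' = -2.5 + -2.0000·(sin -2.8562 − sin -2.3562) = -3.3511
y' = 0.5 − -2.0000·(cos -2.8562 − cos -2.3562) = -0.0049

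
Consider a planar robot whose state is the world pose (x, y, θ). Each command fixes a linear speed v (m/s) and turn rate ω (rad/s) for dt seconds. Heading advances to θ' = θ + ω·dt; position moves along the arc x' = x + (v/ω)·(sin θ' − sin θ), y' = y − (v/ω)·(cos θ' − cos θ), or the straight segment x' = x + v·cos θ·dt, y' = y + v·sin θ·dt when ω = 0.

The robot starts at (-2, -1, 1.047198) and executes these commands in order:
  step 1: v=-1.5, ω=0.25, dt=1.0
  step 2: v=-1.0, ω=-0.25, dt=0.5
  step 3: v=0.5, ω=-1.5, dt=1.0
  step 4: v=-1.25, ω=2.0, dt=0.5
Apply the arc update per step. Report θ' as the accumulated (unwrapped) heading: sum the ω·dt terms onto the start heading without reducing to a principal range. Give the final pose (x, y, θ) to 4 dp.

(-2.9214, -2.7670, 0.6722)

step 1: θ'=1.2972 (R=-6.0000) → pose (-2.5807, -2.3788, 1.2972)
step 2: θ'=1.1722 (R=4.0000) → pose (-2.7455, -2.8505, 1.1722)
step 3: θ'=-0.3278 (R=-0.3333) → pose (-2.3309, -2.6643, -0.3278)
step 4: θ'=0.6722 (R=-0.6250) → pose (-2.9214, -2.7670, 0.6722)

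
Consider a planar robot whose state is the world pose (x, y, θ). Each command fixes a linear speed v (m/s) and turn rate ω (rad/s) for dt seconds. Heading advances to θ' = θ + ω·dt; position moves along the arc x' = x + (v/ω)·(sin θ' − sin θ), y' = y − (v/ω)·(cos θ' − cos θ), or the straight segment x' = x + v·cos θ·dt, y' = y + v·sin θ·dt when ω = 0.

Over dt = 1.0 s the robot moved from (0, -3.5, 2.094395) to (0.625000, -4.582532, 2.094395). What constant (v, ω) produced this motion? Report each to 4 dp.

v = -1.2500, ω = 0.0000

Δθ = 2.094395 − 2.094395 = 0.000000
ω = Δθ/dt = 0.000000/1.0 = 0.0000
ω = 0 → v = (Δx·cos θ + Δy·sin θ)/dt = -1.2500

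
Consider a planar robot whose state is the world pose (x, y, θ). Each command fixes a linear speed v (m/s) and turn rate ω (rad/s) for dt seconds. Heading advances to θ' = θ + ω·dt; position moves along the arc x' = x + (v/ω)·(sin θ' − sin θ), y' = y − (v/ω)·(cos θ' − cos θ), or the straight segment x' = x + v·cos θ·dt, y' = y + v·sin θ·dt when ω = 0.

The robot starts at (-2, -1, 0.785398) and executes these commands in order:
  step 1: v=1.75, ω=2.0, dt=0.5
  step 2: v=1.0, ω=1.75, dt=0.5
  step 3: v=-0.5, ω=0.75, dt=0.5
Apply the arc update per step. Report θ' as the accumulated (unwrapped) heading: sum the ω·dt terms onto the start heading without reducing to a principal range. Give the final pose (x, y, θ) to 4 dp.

step 1: θ'=1.7854 (R=0.8750) → pose (-1.7638, -0.1949, 1.7854)
step 2: θ'=2.6604 (R=0.5714) → pose (-2.0576, 0.1899, 2.6604)
step 3: θ'=3.0354 (R=-0.6667) → pose (-1.8197, 0.1180, 3.0354)

(-1.8197, 0.1180, 3.0354)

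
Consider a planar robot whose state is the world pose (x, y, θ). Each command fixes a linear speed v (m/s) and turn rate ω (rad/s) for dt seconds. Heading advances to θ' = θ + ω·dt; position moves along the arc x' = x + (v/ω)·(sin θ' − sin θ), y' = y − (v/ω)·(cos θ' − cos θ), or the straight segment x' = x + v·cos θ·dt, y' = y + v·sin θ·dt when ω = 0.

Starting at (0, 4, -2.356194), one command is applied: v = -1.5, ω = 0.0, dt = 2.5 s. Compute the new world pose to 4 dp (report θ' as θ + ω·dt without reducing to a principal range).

(2.6516, 6.6517, -2.3562)

θ' = -2.3562 + 0.0·2.5 = -2.3562
ω = 0 → straight: x' = 0 + -1.5·cos(-2.3562)·2.5 = 2.6516
y' = 4 + -1.5·sin(-2.3562)·2.5 = 6.6517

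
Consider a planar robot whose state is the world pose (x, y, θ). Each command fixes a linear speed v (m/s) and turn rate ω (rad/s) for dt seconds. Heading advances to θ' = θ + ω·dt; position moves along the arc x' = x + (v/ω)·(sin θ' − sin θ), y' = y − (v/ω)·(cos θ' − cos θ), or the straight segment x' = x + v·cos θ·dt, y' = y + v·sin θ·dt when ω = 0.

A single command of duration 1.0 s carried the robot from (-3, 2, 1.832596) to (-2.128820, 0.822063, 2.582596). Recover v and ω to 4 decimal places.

Δθ = 2.582596 − 1.832596 = 0.750000
ω = Δθ/dt = 0.750000/1.0 = 0.7500
R = −Δy/(cos θ' − cos θ) = -2.0000
v = R·ω = -2.0000·0.7500 = -1.5000

v = -1.5000, ω = 0.7500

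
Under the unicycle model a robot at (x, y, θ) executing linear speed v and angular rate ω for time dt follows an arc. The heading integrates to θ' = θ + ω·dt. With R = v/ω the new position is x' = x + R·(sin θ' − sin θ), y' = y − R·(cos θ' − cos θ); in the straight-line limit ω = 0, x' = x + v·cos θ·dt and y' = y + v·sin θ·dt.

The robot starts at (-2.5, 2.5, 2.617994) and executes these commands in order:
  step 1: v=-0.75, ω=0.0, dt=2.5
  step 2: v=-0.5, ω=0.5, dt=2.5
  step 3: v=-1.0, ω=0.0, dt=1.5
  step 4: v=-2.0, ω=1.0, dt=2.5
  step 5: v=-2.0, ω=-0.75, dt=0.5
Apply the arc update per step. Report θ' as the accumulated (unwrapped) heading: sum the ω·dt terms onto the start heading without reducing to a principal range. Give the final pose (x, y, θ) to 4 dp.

step 1: θ'=2.6180 (straight) → pose (-0.8762, 1.5625, 2.6180)
step 2: θ'=3.8680 (R=-1.0000) → pose (0.2880, 1.6810, 3.8680)
step 3: θ'=3.8680 (straight) → pose (1.4093, 2.6772, 3.8680)
step 4: θ'=6.3680 (R=-2.0000) → pose (-0.0884, 6.1652, 6.3680)
step 5: θ'=5.9930 (R=2.6667) → pose (-1.0774, 6.2671, 5.9930)

(-1.0774, 6.2671, 5.9930)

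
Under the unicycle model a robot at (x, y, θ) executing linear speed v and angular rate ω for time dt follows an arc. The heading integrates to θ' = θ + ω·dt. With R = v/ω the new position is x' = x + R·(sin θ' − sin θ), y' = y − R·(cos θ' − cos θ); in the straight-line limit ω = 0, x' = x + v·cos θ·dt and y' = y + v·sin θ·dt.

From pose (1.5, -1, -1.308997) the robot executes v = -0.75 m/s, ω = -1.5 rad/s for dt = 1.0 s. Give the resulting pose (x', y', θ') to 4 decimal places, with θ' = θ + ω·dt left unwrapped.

(1.8197, -0.3980, -2.8090)

θ' = -1.3090 + -1.5·1.0 = -2.8090
R = v/ω = -0.75/-1.5 = 0.5000
x' = 1.5 + 0.5000·(sin -2.8090 − sin -1.3090) = 1.8197
y' = -1 − 0.5000·(cos -2.8090 − cos -1.3090) = -0.3980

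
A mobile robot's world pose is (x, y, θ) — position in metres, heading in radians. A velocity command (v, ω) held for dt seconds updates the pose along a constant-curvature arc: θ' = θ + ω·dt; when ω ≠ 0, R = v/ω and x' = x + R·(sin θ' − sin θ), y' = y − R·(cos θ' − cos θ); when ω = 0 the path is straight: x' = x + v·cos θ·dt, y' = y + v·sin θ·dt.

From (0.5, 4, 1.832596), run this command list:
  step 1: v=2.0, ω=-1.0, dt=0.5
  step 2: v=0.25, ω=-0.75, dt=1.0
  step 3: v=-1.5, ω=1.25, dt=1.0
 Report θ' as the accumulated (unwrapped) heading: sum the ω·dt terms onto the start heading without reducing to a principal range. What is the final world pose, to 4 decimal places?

step 1: θ'=1.3326 (R=-2.0000) → pose (0.4883, 4.9895, 1.3326)
step 2: θ'=0.5826 (R=-0.3333) → pose (0.6288, 5.1892, 0.5826)
step 3: θ'=1.8326 (R=-1.2000) → pose (0.1300, 3.8766, 1.8326)

(0.1300, 3.8766, 1.8326)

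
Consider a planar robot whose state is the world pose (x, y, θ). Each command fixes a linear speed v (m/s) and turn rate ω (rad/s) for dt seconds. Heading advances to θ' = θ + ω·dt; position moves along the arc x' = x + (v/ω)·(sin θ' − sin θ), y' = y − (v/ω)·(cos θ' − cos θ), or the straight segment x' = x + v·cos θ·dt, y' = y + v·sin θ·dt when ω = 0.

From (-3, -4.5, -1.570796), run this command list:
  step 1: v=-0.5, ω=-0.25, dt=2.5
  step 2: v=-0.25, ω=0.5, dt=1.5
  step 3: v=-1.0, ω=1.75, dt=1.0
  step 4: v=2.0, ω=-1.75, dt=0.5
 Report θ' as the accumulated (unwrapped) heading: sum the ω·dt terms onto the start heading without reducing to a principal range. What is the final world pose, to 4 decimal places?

(-2.3096, -2.6297, -0.5708)

step 1: θ'=-2.1958 (R=2.0000) → pose (-2.6219, -3.3298, -2.1958)
step 2: θ'=-1.4458 (R=-0.5000) → pose (-2.5313, -2.9749, -1.4458)
step 3: θ'=0.3042 (R=-0.5714) → pose (-3.2694, -2.5010, 0.3042)
step 4: θ'=-0.5708 (R=-1.1429) → pose (-2.3096, -2.6297, -0.5708)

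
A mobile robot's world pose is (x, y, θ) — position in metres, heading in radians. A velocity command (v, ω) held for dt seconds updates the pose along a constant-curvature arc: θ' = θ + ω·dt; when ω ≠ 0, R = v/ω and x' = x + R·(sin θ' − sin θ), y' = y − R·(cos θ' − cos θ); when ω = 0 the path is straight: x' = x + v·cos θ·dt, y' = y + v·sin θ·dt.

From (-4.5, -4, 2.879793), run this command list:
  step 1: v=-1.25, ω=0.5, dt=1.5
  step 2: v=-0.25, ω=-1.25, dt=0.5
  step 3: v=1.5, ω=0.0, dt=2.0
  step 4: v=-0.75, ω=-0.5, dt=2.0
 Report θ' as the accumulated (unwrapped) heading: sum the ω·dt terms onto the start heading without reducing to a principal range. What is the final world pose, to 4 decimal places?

step 1: θ'=3.6298 (R=-2.5000) → pose (-2.6804, -3.7931, 3.6298)
step 2: θ'=3.0048 (R=0.2000) → pose (-2.5593, -3.7716, 3.0048)
step 3: θ'=3.0048 (straight) → pose (-5.5312, -3.3625, 3.0048)
step 4: θ'=2.0048 (R=1.5000) → pose (-4.3749, -4.2178, 2.0048)

(-4.3749, -4.2178, 2.0048)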